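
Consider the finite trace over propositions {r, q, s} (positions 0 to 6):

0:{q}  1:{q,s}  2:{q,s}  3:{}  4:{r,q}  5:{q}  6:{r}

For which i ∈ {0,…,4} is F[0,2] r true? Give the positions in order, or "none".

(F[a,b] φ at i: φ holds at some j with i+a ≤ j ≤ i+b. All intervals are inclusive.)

Evaluate at each i in [0,4]:
  i=0: ✗ (none in [0,2])
  i=1: ✗ (none in [1,3])
  i=2: ✓ (witness j=4)
  i=3: ✓ (witness j=4)
  i=4: ✓ (witness j=4)

2, 3, 4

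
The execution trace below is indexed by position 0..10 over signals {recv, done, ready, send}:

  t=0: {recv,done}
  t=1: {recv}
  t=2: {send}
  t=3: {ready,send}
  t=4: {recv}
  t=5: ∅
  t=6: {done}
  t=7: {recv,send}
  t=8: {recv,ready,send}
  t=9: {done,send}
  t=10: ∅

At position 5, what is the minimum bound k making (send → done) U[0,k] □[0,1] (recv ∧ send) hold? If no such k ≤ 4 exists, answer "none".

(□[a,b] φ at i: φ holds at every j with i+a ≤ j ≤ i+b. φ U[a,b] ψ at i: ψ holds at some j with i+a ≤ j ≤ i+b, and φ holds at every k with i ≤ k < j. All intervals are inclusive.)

Need earliest j ≥ 5 with □[0,1] (recv ∧ send), and (send → done) at every k in [5,j-1].
  j=5: rhs fails.
  j=6: rhs fails.
  j=7: rhs holds; lhs holds on [5,6]. k = 2.

2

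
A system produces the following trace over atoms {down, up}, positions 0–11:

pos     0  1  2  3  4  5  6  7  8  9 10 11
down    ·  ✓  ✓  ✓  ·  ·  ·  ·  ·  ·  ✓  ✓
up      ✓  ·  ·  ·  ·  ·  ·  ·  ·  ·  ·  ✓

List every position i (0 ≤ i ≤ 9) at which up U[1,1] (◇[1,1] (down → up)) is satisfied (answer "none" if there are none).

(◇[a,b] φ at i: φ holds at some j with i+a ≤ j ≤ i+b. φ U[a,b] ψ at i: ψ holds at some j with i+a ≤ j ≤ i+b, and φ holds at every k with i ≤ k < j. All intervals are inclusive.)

Evaluate at each i in [0,9]:
  i=0: ✗ (no rhs in [1,1])
  i=1: ✗ (no rhs in [2,2])
  i=2: ✗ (lhs fails at k=2 before rhs at j=3)
  i=3: ✗ (lhs fails at k=3 before rhs at j=4)
  i=4: ✗ (lhs fails at k=4 before rhs at j=5)
  i=5: ✗ (lhs fails at k=5 before rhs at j=6)
  i=6: ✗ (lhs fails at k=6 before rhs at j=7)
  i=7: ✗ (lhs fails at k=7 before rhs at j=8)
  i=8: ✗ (no rhs in [9,9])
  i=9: ✗ (lhs fails at k=9 before rhs at j=10)

none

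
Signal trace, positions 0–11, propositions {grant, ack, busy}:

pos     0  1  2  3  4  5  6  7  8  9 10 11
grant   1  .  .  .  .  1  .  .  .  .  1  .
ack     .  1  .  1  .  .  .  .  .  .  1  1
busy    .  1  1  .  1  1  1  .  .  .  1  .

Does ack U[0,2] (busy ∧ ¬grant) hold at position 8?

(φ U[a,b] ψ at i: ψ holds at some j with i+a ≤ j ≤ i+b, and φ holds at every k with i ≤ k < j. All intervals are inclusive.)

Need some j in [8,10] with (busy ∧ ¬grant), and ack at every k in [8,j-1].
  j=8: (busy ∧ ¬grant) false.
  j=9: (busy ∧ ¬grant) false.
  j=10: (busy ∧ ¬grant) false.
No j in the window works → until fails.

False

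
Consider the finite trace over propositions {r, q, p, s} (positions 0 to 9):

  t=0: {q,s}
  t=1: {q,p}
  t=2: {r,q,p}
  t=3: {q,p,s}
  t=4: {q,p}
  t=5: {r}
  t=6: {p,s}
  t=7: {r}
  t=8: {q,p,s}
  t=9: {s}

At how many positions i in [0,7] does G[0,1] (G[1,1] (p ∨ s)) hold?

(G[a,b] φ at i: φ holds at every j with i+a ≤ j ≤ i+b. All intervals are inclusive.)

Evaluate at each i in [0,7]:
  i=0: ✓ (all of [0,1])
  i=1: ✓ (all of [1,2])
  i=2: ✓ (all of [2,3])
  i=3: ✗ (fails at j=4)
  i=4: ✗ (fails at j=4)
  i=5: ✗ (fails at j=6)
  i=6: ✗ (fails at j=6)
  i=7: ✓ (all of [7,8])
Positions where it holds: {0, 1, 2, 7} → 4.

4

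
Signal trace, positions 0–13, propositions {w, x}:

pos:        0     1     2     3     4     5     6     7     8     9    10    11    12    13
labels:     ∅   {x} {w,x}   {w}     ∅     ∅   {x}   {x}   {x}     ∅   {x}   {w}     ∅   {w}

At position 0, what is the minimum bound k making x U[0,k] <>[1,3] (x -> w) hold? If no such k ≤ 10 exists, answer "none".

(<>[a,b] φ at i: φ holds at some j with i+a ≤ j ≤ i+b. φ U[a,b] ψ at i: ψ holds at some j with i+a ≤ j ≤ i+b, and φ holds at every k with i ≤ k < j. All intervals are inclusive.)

Need earliest j ≥ 0 with <>[1,3] (x -> w), and x at every k in [0,j-1].
  j=0: rhs holds (empty prefix). k = 0.

0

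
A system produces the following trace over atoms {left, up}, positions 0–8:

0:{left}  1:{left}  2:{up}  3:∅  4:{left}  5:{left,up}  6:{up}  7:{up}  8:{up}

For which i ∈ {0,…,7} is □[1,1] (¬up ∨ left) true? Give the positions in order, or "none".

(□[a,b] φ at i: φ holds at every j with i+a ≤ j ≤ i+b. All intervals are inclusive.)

Evaluate at each i in [0,7]:
  i=0: ✓ (all of [1,1])
  i=1: ✗ (fails at j=2)
  i=2: ✓ (all of [3,3])
  i=3: ✓ (all of [4,4])
  i=4: ✓ (all of [5,5])
  i=5: ✗ (fails at j=6)
  i=6: ✗ (fails at j=7)
  i=7: ✗ (fails at j=8)

0, 2, 3, 4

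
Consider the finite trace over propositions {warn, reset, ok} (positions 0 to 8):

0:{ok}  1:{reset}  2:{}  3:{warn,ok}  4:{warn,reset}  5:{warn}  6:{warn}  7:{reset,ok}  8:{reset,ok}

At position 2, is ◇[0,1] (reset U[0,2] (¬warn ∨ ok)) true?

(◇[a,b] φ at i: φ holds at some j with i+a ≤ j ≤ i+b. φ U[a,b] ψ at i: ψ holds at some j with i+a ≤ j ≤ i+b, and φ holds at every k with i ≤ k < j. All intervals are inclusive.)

True

Check (reset U[0,2] (¬warn ∨ ok)) at each j in [2,3]:
  j=2: holds
  j=3: holds
Found at j=2 → formula holds.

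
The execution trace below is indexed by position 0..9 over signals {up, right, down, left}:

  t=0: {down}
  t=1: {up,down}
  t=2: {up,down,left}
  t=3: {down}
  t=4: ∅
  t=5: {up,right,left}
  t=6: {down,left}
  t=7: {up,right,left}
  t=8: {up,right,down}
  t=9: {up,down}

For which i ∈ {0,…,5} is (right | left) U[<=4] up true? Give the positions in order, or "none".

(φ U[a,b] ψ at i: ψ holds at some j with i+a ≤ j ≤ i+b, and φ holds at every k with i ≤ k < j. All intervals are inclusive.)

1, 2, 5

Evaluate at each i in [0,5]:
  i=0: ✗ (lhs fails at k=0 before rhs at j=1)
  i=1: ✓ (rhs at j=1)
  i=2: ✓ (rhs at j=2)
  i=3: ✗ (lhs fails at k=3 before rhs at j=5)
  i=4: ✗ (lhs fails at k=4 before rhs at j=5)
  i=5: ✓ (rhs at j=5)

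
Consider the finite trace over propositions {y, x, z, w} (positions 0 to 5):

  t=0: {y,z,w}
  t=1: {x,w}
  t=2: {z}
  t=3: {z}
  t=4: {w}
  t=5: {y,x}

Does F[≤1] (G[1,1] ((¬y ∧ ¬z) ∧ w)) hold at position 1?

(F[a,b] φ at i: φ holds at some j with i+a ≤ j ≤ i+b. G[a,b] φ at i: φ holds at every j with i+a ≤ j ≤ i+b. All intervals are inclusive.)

Check G[1,1] ((¬y ∧ ¬z) ∧ w) at each j in [1,2]:
  j=1: fails at 2
  j=2: fails at 3
No position in the window satisfies it → formula fails.

False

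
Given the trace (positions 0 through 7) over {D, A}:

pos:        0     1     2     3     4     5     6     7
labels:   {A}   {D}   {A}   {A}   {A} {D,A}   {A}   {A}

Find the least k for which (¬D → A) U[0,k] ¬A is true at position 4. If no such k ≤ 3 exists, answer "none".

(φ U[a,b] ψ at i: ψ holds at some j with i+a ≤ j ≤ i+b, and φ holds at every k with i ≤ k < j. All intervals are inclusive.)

Need earliest j ≥ 4 with ¬A, and (¬D → A) at every k in [4,j-1].
  j=4: rhs fails.
  j=5: rhs fails.
  j=6: rhs fails.
  j=7: rhs fails.
No witness within the range → none.

none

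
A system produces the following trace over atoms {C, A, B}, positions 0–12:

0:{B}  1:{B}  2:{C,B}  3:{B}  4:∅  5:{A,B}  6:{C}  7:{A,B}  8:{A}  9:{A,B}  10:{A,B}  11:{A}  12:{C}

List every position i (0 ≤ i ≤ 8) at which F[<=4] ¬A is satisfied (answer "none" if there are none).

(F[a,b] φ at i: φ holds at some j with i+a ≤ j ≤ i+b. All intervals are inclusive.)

Evaluate at each i in [0,8]:
  i=0: ✓ (witness j=0)
  i=1: ✓ (witness j=1)
  i=2: ✓ (witness j=2)
  i=3: ✓ (witness j=3)
  i=4: ✓ (witness j=4)
  i=5: ✓ (witness j=6)
  i=6: ✓ (witness j=6)
  i=7: ✗ (none in [7,11])
  i=8: ✓ (witness j=12)

0, 1, 2, 3, 4, 5, 6, 8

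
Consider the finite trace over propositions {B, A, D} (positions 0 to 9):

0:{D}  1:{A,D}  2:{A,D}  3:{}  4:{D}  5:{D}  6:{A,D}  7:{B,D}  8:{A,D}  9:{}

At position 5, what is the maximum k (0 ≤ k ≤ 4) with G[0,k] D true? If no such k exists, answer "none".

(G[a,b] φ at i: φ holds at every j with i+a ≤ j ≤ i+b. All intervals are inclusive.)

D must hold from j=5 onward; find where it first fails.
  j=5: holds
  j=6: holds
  j=7: holds
  j=8: holds
  j=9: fails
Holds on [5,8], so largest k = 3.

3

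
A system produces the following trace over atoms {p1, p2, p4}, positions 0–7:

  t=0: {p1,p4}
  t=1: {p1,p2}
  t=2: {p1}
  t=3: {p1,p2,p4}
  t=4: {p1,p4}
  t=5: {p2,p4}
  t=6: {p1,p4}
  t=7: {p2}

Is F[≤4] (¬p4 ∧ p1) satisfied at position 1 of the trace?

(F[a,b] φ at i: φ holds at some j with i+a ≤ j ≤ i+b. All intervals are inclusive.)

Check (¬p4 ∧ p1) at each j in [1,5]:
  j=1: true
  j=2: true
  j=3: false
  j=4: false
  j=5: false
Found at j=1 → formula holds.

Yes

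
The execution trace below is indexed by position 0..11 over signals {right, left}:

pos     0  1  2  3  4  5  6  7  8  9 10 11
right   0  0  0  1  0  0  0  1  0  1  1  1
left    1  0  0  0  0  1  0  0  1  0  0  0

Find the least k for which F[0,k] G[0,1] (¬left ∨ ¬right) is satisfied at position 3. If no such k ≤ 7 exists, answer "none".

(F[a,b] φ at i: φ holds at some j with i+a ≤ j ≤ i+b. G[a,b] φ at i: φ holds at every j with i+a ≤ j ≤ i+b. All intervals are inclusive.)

Scan j = 3,4,… for G[0,1] (¬left ∨ ¬right):
  j=3: holds
First hit at j=3, so smallest k = 3-3 = 0.

0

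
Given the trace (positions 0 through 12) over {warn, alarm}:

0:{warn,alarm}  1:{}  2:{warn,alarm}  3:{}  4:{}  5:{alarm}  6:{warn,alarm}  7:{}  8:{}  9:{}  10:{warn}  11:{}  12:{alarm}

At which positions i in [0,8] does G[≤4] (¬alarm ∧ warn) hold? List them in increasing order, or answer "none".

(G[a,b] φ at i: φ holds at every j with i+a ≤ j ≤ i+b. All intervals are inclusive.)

Evaluate at each i in [0,8]:
  i=0: ✗ (fails at j=0)
  i=1: ✗ (fails at j=1)
  i=2: ✗ (fails at j=2)
  i=3: ✗ (fails at j=3)
  i=4: ✗ (fails at j=4)
  i=5: ✗ (fails at j=5)
  i=6: ✗ (fails at j=6)
  i=7: ✗ (fails at j=7)
  i=8: ✗ (fails at j=8)

none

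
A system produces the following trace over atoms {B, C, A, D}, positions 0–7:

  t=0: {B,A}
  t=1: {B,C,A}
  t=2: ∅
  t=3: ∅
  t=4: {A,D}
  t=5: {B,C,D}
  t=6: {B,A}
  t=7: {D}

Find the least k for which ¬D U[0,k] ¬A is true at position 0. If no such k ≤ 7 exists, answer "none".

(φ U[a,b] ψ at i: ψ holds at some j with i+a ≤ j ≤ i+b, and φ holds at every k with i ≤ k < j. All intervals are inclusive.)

2

Need earliest j ≥ 0 with ¬A, and ¬D at every k in [0,j-1].
  j=0: rhs fails.
  j=1: rhs fails.
  j=2: rhs holds; lhs holds on [0,1]. k = 2.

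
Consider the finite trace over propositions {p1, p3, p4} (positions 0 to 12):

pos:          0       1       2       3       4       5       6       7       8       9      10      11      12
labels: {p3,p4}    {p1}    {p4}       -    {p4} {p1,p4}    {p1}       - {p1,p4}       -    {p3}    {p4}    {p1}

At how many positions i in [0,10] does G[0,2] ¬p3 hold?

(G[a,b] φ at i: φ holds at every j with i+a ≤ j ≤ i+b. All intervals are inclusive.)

7

Evaluate at each i in [0,10]:
  i=0: ✗ (fails at j=0)
  i=1: ✓ (all of [1,3])
  i=2: ✓ (all of [2,4])
  i=3: ✓ (all of [3,5])
  i=4: ✓ (all of [4,6])
  i=5: ✓ (all of [5,7])
  i=6: ✓ (all of [6,8])
  i=7: ✓ (all of [7,9])
  i=8: ✗ (fails at j=10)
  i=9: ✗ (fails at j=10)
  i=10: ✗ (fails at j=10)
Positions where it holds: {1, 2, 3, 4, 5, 6, 7} → 7.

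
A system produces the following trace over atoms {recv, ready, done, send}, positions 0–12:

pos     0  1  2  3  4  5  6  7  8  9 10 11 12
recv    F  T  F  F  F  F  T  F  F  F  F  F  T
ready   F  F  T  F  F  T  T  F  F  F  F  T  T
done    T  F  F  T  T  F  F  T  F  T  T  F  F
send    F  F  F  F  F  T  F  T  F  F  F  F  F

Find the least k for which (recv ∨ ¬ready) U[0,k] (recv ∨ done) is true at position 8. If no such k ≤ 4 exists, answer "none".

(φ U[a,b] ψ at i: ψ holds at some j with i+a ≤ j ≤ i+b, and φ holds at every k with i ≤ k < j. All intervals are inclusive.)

1

Need earliest j ≥ 8 with (recv ∨ done), and (recv ∨ ¬ready) at every k in [8,j-1].
  j=8: rhs fails.
  j=9: rhs holds; lhs holds on [8,8]. k = 1.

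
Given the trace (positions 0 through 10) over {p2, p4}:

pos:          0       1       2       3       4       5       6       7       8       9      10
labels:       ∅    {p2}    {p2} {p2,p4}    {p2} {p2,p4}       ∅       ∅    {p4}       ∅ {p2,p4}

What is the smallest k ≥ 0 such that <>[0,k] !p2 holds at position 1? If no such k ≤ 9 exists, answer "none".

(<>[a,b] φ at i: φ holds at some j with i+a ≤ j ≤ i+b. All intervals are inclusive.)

5

Scan j = 1,2,… for !p2:
  j=1: fails
  j=2: fails
  j=3: fails
  j=4: fails
  j=5: fails
  j=6: holds
First hit at j=6, so smallest k = 6-1 = 5.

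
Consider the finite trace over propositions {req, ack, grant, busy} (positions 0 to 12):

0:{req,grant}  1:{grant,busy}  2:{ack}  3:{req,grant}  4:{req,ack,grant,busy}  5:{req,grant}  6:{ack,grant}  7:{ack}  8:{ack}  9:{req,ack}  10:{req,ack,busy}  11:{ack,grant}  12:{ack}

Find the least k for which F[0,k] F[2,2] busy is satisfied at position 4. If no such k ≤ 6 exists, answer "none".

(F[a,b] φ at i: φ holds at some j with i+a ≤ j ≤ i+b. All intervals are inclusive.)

4

Scan j = 4,5,… for F[2,2] busy:
  j=4: fails
  j=5: fails
  j=6: fails
  j=7: fails
  j=8: holds
First hit at j=8, so smallest k = 8-4 = 4.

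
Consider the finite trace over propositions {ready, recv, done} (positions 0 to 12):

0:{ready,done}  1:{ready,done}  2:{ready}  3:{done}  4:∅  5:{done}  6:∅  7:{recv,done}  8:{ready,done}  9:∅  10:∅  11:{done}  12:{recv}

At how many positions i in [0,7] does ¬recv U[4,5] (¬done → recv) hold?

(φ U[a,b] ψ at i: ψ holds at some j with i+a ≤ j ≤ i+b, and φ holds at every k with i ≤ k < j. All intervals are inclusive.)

4

Evaluate at each i in [0,7]:
  i=0: ✓ (rhs at j=5; lhs holds on [0,4])
  i=1: ✓ (rhs at j=5; lhs holds on [1,4])
  i=2: ✓ (rhs at j=7; lhs holds on [2,6])
  i=3: ✓ (rhs at j=7; lhs holds on [3,6])
  i=4: ✗ (lhs fails at k=7 before rhs at j=8)
  i=5: ✗ (no rhs in [9,10])
  i=6: ✗ (lhs fails at k=7 before rhs at j=11)
  i=7: ✗ (lhs fails at k=7 before rhs at j=11)
Positions where it holds: {0, 1, 2, 3} → 4.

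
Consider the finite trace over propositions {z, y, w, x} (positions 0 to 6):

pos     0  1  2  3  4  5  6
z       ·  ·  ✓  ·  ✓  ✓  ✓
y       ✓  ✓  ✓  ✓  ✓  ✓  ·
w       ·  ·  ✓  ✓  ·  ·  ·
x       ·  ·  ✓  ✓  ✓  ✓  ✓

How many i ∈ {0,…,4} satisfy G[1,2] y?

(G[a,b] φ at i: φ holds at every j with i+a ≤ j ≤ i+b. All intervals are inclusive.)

Evaluate at each i in [0,4]:
  i=0: ✓ (all of [1,2])
  i=1: ✓ (all of [2,3])
  i=2: ✓ (all of [3,4])
  i=3: ✓ (all of [4,5])
  i=4: ✗ (fails at j=6)
Positions where it holds: {0, 1, 2, 3} → 4.

4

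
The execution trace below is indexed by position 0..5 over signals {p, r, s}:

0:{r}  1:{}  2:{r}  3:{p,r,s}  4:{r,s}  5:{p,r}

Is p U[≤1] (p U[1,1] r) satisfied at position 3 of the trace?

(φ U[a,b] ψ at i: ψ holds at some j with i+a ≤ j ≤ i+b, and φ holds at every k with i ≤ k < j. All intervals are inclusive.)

True

Need some j in [3,4] with (p U[1,1] r), and p at every k in [3,j-1].
  j=3: (p U[1,1] r) holds; no prefix to check → satisfied.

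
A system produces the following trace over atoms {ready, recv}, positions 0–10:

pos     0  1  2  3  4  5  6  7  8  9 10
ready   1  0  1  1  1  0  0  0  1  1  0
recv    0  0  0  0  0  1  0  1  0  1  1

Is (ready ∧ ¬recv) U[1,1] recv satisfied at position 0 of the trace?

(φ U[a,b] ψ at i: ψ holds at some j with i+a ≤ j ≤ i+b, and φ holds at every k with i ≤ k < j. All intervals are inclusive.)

Need some j in [1,1] with recv, and (ready ∧ ¬recv) at every k in [0,j-1].
  j=1: recv false.
No j in the window works → until fails.

False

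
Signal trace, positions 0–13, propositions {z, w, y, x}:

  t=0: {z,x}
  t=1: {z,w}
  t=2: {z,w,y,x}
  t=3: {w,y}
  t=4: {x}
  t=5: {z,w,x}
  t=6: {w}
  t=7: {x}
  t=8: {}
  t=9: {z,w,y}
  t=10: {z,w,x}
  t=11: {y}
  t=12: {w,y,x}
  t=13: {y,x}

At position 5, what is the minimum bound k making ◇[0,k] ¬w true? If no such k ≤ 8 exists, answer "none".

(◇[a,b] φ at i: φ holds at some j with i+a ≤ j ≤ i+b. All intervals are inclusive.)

Scan j = 5,6,… for ¬w:
  j=5: fails
  j=6: fails
  j=7: holds
First hit at j=7, so smallest k = 7-5 = 2.

2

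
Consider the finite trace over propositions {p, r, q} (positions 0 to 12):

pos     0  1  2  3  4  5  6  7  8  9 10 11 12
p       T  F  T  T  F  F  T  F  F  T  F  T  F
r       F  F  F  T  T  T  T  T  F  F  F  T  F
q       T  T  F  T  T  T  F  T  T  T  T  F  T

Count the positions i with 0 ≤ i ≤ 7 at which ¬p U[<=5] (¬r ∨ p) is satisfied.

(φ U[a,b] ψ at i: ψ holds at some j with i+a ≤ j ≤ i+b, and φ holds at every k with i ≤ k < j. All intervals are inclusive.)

Evaluate at each i in [0,7]:
  i=0: ✓ (rhs at j=0)
  i=1: ✓ (rhs at j=1)
  i=2: ✓ (rhs at j=2)
  i=3: ✓ (rhs at j=3)
  i=4: ✓ (rhs at j=6; lhs holds on [4,5])
  i=5: ✓ (rhs at j=6; lhs holds on [5,5])
  i=6: ✓ (rhs at j=6)
  i=7: ✓ (rhs at j=8; lhs holds on [7,7])
Positions where it holds: {0, 1, 2, 3, 4, 5, 6, 7} → 8.

8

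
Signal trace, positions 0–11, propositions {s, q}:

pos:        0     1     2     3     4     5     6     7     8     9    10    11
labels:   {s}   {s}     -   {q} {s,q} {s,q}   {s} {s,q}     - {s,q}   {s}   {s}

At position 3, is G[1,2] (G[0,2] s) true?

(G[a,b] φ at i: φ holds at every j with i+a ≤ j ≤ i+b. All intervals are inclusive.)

Check G[0,2] s at every j in [4,5]:
  j=4: holds on [4,6]
  j=5: holds on [5,7]
All positions satisfy it → formula holds.

Holds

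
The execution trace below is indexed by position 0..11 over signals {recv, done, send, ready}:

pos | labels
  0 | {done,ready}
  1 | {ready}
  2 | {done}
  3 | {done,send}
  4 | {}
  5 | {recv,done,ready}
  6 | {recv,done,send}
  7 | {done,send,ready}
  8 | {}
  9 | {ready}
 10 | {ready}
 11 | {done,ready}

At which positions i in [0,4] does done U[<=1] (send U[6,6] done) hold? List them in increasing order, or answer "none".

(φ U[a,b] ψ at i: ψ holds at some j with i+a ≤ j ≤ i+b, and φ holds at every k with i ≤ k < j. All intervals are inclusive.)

none

Evaluate at each i in [0,4]:
  i=0: ✗ (no rhs in [0,1])
  i=1: ✗ (no rhs in [1,2])
  i=2: ✗ (no rhs in [2,3])
  i=3: ✗ (no rhs in [3,4])
  i=4: ✗ (no rhs in [4,5])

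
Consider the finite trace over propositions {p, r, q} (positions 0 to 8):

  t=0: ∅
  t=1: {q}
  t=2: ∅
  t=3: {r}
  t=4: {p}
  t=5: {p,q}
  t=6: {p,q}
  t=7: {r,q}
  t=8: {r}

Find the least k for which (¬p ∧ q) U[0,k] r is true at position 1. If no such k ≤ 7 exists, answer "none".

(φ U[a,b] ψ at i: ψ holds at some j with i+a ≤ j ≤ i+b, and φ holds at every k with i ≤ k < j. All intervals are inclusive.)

none

Need earliest j ≥ 1 with r, and (¬p ∧ q) at every k in [1,j-1].
  j=1: rhs fails.
  j=2: rhs fails.
  j=3: rhs holds but lhs fails at k=2.
  j=4: rhs fails.
  j=5: rhs fails.
  j=6: rhs fails.
  j=7: rhs holds but lhs fails at k=2.
  j=8: rhs holds but lhs fails at k=2.
No witness within the range → none.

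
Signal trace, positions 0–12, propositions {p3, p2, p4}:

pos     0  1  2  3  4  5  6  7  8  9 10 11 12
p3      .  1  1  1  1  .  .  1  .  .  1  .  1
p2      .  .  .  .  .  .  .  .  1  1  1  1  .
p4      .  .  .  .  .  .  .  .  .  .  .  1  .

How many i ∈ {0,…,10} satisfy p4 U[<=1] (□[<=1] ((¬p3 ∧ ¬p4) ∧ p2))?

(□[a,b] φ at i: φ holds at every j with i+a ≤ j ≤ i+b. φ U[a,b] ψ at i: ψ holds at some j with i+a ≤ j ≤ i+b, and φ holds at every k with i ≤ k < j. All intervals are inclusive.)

Evaluate at each i in [0,10]:
  i=0: ✗ (no rhs in [0,1])
  i=1: ✗ (no rhs in [1,2])
  i=2: ✗ (no rhs in [2,3])
  i=3: ✗ (no rhs in [3,4])
  i=4: ✗ (no rhs in [4,5])
  i=5: ✗ (no rhs in [5,6])
  i=6: ✗ (no rhs in [6,7])
  i=7: ✗ (lhs fails at k=7 before rhs at j=8)
  i=8: ✓ (rhs at j=8)
  i=9: ✗ (no rhs in [9,10])
  i=10: ✗ (no rhs in [10,11])
Positions where it holds: {8} → 1.

1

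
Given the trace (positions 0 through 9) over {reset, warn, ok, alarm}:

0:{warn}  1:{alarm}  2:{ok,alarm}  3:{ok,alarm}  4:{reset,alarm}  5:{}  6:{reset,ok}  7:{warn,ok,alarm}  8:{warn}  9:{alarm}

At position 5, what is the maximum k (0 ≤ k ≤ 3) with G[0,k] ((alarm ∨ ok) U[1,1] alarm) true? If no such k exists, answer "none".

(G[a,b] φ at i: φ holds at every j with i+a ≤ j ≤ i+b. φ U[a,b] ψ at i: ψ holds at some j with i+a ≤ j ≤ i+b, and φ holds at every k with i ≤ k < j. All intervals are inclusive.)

none

((alarm ∨ ok) U[1,1] alarm) must hold from j=5 onward; find where it first fails.
  j=5: fails → no k works.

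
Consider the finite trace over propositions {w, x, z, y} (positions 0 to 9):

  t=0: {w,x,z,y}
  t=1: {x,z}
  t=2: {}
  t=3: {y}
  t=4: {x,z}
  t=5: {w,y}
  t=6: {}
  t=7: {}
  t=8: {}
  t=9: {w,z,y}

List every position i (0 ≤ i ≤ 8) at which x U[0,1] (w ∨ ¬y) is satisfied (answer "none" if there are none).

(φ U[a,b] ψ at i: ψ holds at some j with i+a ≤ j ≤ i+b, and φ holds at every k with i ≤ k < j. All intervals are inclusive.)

Evaluate at each i in [0,8]:
  i=0: ✓ (rhs at j=0)
  i=1: ✓ (rhs at j=1)
  i=2: ✓ (rhs at j=2)
  i=3: ✗ (lhs fails at k=3 before rhs at j=4)
  i=4: ✓ (rhs at j=4)
  i=5: ✓ (rhs at j=5)
  i=6: ✓ (rhs at j=6)
  i=7: ✓ (rhs at j=7)
  i=8: ✓ (rhs at j=8)

0, 1, 2, 4, 5, 6, 7, 8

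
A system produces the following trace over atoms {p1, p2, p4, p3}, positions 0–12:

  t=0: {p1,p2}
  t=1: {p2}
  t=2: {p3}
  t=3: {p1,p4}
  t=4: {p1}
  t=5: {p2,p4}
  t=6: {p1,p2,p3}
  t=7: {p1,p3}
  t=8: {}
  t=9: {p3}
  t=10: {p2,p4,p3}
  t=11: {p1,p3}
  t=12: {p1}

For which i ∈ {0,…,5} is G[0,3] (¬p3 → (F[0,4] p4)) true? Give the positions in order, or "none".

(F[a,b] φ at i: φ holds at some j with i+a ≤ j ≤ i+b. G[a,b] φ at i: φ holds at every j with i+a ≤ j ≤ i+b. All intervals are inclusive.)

0, 1, 2, 3, 4, 5

Evaluate at each i in [0,5]:
  i=0: ✓ (all of [0,3])
  i=1: ✓ (all of [1,4])
  i=2: ✓ (all of [2,5])
  i=3: ✓ (all of [3,6])
  i=4: ✓ (all of [4,7])
  i=5: ✓ (all of [5,8])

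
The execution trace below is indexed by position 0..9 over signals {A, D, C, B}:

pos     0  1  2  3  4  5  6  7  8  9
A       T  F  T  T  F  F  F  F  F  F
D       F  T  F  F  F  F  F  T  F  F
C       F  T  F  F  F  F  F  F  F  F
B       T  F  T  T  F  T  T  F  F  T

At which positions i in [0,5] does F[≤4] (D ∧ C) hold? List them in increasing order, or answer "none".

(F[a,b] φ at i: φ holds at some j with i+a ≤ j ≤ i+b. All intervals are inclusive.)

Evaluate at each i in [0,5]:
  i=0: ✓ (witness j=1)
  i=1: ✓ (witness j=1)
  i=2: ✗ (none in [2,6])
  i=3: ✗ (none in [3,7])
  i=4: ✗ (none in [4,8])
  i=5: ✗ (none in [5,9])

0, 1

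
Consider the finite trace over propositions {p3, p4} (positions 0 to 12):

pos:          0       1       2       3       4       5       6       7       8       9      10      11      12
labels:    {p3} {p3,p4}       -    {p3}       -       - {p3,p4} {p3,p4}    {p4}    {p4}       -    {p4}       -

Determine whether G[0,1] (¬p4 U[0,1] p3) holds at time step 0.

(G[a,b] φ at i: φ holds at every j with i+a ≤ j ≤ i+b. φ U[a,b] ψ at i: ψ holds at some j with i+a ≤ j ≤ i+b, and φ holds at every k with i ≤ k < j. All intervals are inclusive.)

True

Check (¬p4 U[0,1] p3) at every j in [0,1]:
  j=0: holds
  j=1: holds
All positions satisfy it → formula holds.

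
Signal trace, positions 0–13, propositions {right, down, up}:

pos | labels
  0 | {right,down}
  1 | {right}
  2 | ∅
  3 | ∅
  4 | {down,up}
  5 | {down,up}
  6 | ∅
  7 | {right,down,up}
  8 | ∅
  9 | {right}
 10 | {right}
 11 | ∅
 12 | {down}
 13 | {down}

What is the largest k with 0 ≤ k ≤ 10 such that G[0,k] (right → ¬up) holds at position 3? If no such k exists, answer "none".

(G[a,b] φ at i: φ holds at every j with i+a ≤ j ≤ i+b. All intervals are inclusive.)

(right → ¬up) must hold from j=3 onward; find where it first fails.
  j=3: holds
  j=4: holds
  j=5: holds
  j=6: holds
  j=7: fails
Holds on [3,6], so largest k = 3.

3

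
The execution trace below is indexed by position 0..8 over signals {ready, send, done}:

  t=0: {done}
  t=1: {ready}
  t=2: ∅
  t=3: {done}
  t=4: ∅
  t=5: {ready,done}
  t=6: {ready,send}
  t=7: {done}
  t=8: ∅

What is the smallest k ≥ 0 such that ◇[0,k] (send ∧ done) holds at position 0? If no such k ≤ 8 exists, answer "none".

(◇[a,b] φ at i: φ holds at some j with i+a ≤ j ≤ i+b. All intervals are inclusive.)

Scan j = 0,1,… for (send ∧ done):
  j=0: fails
  j=1: fails
  j=2: fails
  j=3: fails
  j=4: fails
  j=5: fails
  j=6: fails
  j=7: fails
  j=8: fails
No j in [0,8] satisfies it → none.

none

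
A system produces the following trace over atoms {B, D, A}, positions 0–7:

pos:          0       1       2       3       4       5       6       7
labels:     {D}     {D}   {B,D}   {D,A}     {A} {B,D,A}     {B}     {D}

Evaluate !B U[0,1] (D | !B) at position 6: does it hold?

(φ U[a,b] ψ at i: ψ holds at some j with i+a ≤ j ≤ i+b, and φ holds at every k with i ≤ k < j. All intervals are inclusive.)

No

Need some j in [6,7] with (D | !B), and !B at every k in [6,j-1].
  j=6: (D | !B) false.
  j=7: (D | !B) holds, but !B fails at k=6 → not this j.
No j in the window works → until fails.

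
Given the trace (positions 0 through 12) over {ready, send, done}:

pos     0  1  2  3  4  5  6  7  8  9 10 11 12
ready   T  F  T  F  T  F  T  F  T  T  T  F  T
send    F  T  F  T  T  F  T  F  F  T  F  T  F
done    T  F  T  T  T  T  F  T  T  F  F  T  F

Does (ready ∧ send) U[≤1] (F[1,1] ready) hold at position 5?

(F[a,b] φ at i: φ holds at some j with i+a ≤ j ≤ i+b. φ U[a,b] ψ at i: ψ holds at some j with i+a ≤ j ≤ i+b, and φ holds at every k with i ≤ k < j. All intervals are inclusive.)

True

Need some j in [5,6] with F[1,1] ready, and (ready ∧ send) at every k in [5,j-1].
  j=5: F[1,1] ready holds; no prefix to check → satisfied.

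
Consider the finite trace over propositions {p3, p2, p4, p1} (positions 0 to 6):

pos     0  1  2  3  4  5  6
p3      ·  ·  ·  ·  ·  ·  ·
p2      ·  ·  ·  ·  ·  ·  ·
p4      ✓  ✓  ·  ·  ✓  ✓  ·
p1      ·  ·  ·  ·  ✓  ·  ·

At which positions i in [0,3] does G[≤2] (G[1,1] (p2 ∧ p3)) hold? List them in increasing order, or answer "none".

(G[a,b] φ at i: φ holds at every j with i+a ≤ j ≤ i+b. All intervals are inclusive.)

Evaluate at each i in [0,3]:
  i=0: ✗ (fails at j=0)
  i=1: ✗ (fails at j=1)
  i=2: ✗ (fails at j=2)
  i=3: ✗ (fails at j=3)

none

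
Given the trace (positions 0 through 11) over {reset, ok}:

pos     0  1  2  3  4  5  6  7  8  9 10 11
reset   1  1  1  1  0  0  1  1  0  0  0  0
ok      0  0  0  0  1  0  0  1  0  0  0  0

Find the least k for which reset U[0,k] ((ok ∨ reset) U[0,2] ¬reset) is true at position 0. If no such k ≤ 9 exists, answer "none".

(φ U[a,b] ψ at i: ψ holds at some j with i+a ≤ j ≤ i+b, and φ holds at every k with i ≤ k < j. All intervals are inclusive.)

2

Need earliest j ≥ 0 with ((ok ∨ reset) U[0,2] ¬reset), and reset at every k in [0,j-1].
  j=0: rhs fails.
  j=1: rhs fails.
  j=2: rhs holds; lhs holds on [0,1]. k = 2.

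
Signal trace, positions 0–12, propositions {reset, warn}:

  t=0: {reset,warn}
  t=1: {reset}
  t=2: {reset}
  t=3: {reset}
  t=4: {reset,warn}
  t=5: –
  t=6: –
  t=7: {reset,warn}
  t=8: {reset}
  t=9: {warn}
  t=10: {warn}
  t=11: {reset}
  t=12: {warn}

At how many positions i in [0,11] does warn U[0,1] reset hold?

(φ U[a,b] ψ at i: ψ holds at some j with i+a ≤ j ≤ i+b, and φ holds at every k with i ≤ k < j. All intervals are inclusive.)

Evaluate at each i in [0,11]:
  i=0: ✓ (rhs at j=0)
  i=1: ✓ (rhs at j=1)
  i=2: ✓ (rhs at j=2)
  i=3: ✓ (rhs at j=3)
  i=4: ✓ (rhs at j=4)
  i=5: ✗ (no rhs in [5,6])
  i=6: ✗ (lhs fails at k=6 before rhs at j=7)
  i=7: ✓ (rhs at j=7)
  i=8: ✓ (rhs at j=8)
  i=9: ✗ (no rhs in [9,10])
  i=10: ✓ (rhs at j=11; lhs holds on [10,10])
  i=11: ✓ (rhs at j=11)
Positions where it holds: {0, 1, 2, 3, 4, 7, 8, 10, 11} → 9.

9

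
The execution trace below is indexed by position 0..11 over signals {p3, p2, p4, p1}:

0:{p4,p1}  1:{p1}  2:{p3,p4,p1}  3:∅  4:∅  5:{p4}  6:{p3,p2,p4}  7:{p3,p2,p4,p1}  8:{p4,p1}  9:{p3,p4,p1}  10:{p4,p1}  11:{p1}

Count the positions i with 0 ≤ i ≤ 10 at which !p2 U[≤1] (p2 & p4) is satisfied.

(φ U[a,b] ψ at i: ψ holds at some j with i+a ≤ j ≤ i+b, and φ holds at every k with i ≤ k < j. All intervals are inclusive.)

Evaluate at each i in [0,10]:
  i=0: ✗ (no rhs in [0,1])
  i=1: ✗ (no rhs in [1,2])
  i=2: ✗ (no rhs in [2,3])
  i=3: ✗ (no rhs in [3,4])
  i=4: ✗ (no rhs in [4,5])
  i=5: ✓ (rhs at j=6; lhs holds on [5,5])
  i=6: ✓ (rhs at j=6)
  i=7: ✓ (rhs at j=7)
  i=8: ✗ (no rhs in [8,9])
  i=9: ✗ (no rhs in [9,10])
  i=10: ✗ (no rhs in [10,11])
Positions where it holds: {5, 6, 7} → 3.

3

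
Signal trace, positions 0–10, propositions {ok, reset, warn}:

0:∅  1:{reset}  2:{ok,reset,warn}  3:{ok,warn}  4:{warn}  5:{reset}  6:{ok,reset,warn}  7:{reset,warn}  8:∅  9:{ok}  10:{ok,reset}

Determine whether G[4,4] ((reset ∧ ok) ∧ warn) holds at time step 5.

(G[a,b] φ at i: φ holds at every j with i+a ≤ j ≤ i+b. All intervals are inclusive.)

Does not hold

Check ((reset ∧ ok) ∧ warn) at every j in [9,9]:
  j=9: false
Fails at j=9 → formula fails.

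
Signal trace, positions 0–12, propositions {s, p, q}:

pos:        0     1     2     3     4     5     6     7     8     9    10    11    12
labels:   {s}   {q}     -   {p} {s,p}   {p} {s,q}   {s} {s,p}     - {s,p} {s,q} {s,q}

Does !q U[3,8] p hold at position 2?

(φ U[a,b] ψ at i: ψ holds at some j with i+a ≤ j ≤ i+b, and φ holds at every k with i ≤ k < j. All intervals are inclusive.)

Yes

Need some j in [5,10] with p, and !q at every k in [2,j-1].
  j=5: p holds; !q holds at every k in [2,4] → satisfied.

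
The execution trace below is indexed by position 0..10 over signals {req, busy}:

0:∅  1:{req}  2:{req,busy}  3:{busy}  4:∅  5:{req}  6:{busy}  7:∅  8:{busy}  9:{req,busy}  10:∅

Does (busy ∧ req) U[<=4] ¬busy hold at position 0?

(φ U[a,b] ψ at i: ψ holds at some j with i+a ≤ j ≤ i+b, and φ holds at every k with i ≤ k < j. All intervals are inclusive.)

Holds

Need some j in [0,4] with ¬busy, and (busy ∧ req) at every k in [0,j-1].
  j=0: ¬busy holds; no prefix to check → satisfied.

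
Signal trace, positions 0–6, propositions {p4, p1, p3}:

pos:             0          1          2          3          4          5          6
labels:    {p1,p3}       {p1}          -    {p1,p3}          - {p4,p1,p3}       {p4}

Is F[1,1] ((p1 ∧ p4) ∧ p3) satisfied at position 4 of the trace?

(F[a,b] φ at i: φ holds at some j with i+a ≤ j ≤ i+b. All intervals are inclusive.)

Holds

Check ((p1 ∧ p4) ∧ p3) at each j in [5,5]:
  j=5: true
Found at j=5 → formula holds.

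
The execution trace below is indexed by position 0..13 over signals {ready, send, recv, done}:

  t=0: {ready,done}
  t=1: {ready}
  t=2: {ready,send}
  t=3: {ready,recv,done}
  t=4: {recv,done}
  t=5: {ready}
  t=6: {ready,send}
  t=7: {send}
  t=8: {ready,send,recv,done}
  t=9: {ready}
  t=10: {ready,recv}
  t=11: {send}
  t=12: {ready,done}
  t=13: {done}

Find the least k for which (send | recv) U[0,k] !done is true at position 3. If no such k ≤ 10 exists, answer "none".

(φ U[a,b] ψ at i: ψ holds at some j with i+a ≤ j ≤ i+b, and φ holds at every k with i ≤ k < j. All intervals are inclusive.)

2

Need earliest j ≥ 3 with !done, and (send | recv) at every k in [3,j-1].
  j=3: rhs fails.
  j=4: rhs fails.
  j=5: rhs holds; lhs holds on [3,4]. k = 2.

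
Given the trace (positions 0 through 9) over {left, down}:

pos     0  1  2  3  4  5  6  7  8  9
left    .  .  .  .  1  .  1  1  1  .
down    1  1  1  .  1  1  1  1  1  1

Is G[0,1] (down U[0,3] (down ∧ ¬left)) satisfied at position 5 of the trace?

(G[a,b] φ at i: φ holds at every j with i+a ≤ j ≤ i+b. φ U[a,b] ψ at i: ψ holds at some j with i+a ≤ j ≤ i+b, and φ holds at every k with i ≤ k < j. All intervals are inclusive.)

Check (down U[0,3] (down ∧ ¬left)) at every j in [5,6]:
  j=5: holds
  j=6: holds
All positions satisfy it → formula holds.

Holds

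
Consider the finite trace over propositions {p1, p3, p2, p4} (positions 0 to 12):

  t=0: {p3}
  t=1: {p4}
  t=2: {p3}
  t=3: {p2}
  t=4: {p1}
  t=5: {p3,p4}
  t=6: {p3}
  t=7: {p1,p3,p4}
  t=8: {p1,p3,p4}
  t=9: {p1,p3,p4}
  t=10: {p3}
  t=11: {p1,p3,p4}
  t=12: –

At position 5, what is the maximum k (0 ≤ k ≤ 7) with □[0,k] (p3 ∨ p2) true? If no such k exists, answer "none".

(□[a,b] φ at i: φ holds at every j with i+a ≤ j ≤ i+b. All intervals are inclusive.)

6

(p3 ∨ p2) must hold from j=5 onward; find where it first fails.
  j=5: holds
  j=6: holds
  j=7: holds
  j=8: holds
  j=9: holds
  j=10: holds
  j=11: holds
  j=12: fails
Holds on [5,11], so largest k = 6.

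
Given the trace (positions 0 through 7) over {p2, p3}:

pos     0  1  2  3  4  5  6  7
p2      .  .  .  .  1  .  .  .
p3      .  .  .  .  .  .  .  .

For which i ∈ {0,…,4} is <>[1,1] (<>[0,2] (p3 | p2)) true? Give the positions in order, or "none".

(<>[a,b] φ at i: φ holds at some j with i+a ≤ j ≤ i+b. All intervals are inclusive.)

1, 2, 3

Evaluate at each i in [0,4]:
  i=0: ✗ (none in [1,1])
  i=1: ✓ (witness j=2)
  i=2: ✓ (witness j=3)
  i=3: ✓ (witness j=4)
  i=4: ✗ (none in [5,5])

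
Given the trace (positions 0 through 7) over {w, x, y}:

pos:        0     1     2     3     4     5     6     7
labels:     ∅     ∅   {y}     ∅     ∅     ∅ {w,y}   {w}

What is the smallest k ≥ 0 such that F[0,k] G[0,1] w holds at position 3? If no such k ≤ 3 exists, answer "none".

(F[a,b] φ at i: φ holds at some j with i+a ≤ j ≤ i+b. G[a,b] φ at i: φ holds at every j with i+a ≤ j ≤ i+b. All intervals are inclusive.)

Scan j = 3,4,… for G[0,1] w:
  j=3: fails
  j=4: fails
  j=5: fails
  j=6: holds
First hit at j=6, so smallest k = 6-3 = 3.

3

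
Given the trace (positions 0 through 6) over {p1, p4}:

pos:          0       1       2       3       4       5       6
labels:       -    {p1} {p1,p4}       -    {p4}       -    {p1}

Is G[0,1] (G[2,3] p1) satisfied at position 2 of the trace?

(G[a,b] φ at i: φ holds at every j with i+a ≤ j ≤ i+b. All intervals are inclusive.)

Check G[2,3] p1 at every j in [2,3]:
  j=2: fails at 4
  j=3: fails at 5
Fails at j=2 → formula fails.

Does not hold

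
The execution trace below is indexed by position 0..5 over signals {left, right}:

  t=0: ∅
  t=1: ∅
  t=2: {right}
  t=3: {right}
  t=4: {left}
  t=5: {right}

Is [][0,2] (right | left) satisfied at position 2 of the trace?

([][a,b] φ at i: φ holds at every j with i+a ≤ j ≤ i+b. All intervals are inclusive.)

Check (right | left) at every j in [2,4]:
  j=2: true
  j=3: true
  j=4: true
All positions satisfy it → formula holds.

True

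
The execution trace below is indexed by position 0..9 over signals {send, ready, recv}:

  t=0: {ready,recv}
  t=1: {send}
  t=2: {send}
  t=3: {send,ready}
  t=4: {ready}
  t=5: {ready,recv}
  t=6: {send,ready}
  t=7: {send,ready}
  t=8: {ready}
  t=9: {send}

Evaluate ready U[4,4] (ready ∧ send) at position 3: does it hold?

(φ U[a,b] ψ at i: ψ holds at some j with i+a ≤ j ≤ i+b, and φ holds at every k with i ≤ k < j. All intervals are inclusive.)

True

Need some j in [7,7] with (ready ∧ send), and ready at every k in [3,j-1].
  j=7: (ready ∧ send) holds; ready holds at every k in [3,6] → satisfied.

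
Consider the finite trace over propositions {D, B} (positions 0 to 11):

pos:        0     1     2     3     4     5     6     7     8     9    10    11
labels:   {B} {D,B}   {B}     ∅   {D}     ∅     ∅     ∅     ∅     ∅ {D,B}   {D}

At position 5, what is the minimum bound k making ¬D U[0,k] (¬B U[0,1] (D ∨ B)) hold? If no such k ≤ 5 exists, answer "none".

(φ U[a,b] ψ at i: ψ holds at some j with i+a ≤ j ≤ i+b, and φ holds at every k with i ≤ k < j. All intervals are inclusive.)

Need earliest j ≥ 5 with (¬B U[0,1] (D ∨ B)), and ¬D at every k in [5,j-1].
  j=5: rhs fails.
  j=6: rhs fails.
  j=7: rhs fails.
  j=8: rhs fails.
  j=9: rhs holds; lhs holds on [5,8]. k = 4.

4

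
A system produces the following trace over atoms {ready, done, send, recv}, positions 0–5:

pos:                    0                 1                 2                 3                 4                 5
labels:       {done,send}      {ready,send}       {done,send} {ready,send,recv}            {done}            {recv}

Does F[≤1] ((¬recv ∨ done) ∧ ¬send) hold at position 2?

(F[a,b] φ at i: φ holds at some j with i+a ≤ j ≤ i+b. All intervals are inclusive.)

Check ((¬recv ∨ done) ∧ ¬send) at each j in [2,3]:
  j=2: false
  j=3: false
No position in the window satisfies it → formula fails.

No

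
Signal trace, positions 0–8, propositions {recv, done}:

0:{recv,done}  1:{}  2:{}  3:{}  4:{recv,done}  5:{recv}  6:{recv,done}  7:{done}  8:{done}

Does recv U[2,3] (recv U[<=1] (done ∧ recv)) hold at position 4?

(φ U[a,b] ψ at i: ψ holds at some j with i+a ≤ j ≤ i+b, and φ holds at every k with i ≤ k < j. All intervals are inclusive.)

Need some j in [6,7] with (recv U[<=1] (done ∧ recv)), and recv at every k in [4,j-1].
  j=6: (recv U[<=1] (done ∧ recv)) holds; recv holds at every k in [4,5] → satisfied.

True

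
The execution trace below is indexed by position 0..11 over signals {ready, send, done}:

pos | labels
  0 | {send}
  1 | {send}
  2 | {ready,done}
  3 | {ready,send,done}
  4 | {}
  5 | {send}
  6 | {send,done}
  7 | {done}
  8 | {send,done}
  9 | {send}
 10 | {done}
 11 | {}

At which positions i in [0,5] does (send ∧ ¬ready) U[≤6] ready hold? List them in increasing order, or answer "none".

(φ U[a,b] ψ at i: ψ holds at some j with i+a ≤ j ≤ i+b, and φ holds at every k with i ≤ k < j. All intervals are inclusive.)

0, 1, 2, 3

Evaluate at each i in [0,5]:
  i=0: ✓ (rhs at j=2; lhs holds on [0,1])
  i=1: ✓ (rhs at j=2; lhs holds on [1,1])
  i=2: ✓ (rhs at j=2)
  i=3: ✓ (rhs at j=3)
  i=4: ✗ (no rhs in [4,10])
  i=5: ✗ (no rhs in [5,11])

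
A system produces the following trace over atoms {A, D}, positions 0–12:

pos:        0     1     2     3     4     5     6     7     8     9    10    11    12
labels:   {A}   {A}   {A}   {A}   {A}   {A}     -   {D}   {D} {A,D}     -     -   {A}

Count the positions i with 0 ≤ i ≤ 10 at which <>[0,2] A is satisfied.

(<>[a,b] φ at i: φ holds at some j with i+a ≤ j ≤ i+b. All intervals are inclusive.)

10

Evaluate at each i in [0,10]:
  i=0: ✓ (witness j=0)
  i=1: ✓ (witness j=1)
  i=2: ✓ (witness j=2)
  i=3: ✓ (witness j=3)
  i=4: ✓ (witness j=4)
  i=5: ✓ (witness j=5)
  i=6: ✗ (none in [6,8])
  i=7: ✓ (witness j=9)
  i=8: ✓ (witness j=9)
  i=9: ✓ (witness j=9)
  i=10: ✓ (witness j=12)
Positions where it holds: {0, 1, 2, 3, 4, 5, 7, 8, 9, 10} → 10.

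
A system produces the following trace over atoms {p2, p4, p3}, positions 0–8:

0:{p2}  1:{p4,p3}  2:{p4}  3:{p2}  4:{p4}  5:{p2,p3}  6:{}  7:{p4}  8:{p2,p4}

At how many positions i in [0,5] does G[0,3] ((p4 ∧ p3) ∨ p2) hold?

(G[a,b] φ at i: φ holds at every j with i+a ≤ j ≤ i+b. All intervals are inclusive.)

0

Evaluate at each i in [0,5]:
  i=0: ✗ (fails at j=2)
  i=1: ✗ (fails at j=2)
  i=2: ✗ (fails at j=2)
  i=3: ✗ (fails at j=4)
  i=4: ✗ (fails at j=4)
  i=5: ✗ (fails at j=6)
Positions where it holds: {} → 0.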